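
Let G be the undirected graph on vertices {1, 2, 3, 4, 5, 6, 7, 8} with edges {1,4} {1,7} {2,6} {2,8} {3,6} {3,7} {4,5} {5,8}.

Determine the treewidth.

2

A width-2 tree decomposition is:
Bags: B1 = {1, 4, 7}  B2 = {3, 4, 7}  B3 = {3, 4, 6}  B4 = {2, 4, 6}  B5 = {2, 4, 8}  B6 = {4, 5, 8}
Tree: B1–B2, B2–B3, B3–B4, B4–B5, B5–B6
Every bag has size at most 3, so the width is 3 − 1 = 2 and tw(G) ≤ 2. The edges 4–1–7–3–6–2–8–5–4 form a cycle, so G is not a tree and its treewidth is at least 2. Therefore the treewidth is 2.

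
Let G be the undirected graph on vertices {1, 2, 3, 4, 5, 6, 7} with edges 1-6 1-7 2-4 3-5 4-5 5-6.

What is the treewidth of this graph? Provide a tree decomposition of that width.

Treewidth 1.
Bags: B1 = {5, 6}  B2 = {1, 6}  B3 = {4, 5}  B4 = {1, 7}  B5 = {2, 4}  B6 = {3, 5}
Tree: B1–B2, B1–B3, B2–B4, B3–B5, B3–B6

The largest bag has 2 vertices, giving width 1; this decomposition certifies tw(G) ≤ 1. Since G has at least one edge (e.g. 5–6), it is not an edgeless graph, so tw(G) ≥ 1. Therefore the treewidth is 1.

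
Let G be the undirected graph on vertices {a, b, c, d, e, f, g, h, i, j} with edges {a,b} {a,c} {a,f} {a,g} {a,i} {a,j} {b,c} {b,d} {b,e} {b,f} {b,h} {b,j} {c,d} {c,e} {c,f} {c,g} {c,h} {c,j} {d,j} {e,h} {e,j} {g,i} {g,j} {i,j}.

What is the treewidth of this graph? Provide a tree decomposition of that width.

Each bag holds 4 vertices, so the decomposition has width 3, which upper-bounds the treewidth. Conversely, {a, c, g, j} is a clique of size 4, and the vertices of any clique must share a bag in every tree decomposition; so some bag has ≥ 4 vertices and tw(G) ≥ 3. Hence tw(G) = 3 exactly.

Treewidth 3.
One optimal decomposition is:
Bags: B1 = {a, b, c, f}  B2 = {a, b, c, j}  B3 = {b, c, e, j}  B4 = {b, c, e, h}  B5 = {a, c, g, j}  B6 = {b, c, d, j}  B7 = {a, g, i, j}
Tree: B1–B2, B2–B3, B3–B4, B2–B5, B3–B6, B5–B7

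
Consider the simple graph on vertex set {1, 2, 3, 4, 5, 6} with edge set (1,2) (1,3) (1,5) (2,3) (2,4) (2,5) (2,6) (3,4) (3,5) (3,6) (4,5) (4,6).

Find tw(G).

A width-3 tree decomposition is:
Bags: B1 = {1, 2, 3, 5}  B2 = {2, 3, 4, 5}  B3 = {2, 3, 4, 6}
Tree: B1–B2, B2–B3
The largest bag has 4 vertices, giving width 3; this decomposition certifies tw(G) ≤ 3. On the other hand G contains the 4-clique {1, 2, 3, 5}. A clique must lie in a single bag of any decomposition, so no decomposition can have width below 3. Hence tw(G) = 3 exactly.

3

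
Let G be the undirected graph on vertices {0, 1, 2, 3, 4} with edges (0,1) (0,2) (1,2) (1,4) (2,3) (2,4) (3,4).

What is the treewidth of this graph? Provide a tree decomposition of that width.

Each bag holds 3 vertices, so the decomposition has width 2, which upper-bounds the treewidth. On the other hand G contains the 3-clique {0, 1, 2}. A clique must lie in a single bag of any decomposition, so no decomposition can have width below 2. Combining the bounds, tw(G) = 2.

Treewidth 2.
Bags: B1 = {2, 3, 4}  B2 = {1, 2, 4}  B3 = {0, 1, 2}
Tree: B1–B2, B2–B3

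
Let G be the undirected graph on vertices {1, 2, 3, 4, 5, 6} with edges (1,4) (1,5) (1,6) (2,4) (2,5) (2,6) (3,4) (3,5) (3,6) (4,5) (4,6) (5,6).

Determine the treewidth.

3

A width-3 tree decomposition is:
Bags: B1 = {2, 4, 5, 6}  B2 = {1, 4, 5, 6}  B3 = {3, 4, 5, 6}
Tree: B1–B2, B2–B3
Every bag has size at most 4, so the width is 4 − 1 = 3 and tw(G) ≤ 3. Conversely, {1, 4, 5, 6} is a clique of size 4, and the vertices of any clique must share a bag in every tree decomposition; so some bag has ≥ 4 vertices and tw(G) ≥ 3. Hence tw(G) = 3 exactly.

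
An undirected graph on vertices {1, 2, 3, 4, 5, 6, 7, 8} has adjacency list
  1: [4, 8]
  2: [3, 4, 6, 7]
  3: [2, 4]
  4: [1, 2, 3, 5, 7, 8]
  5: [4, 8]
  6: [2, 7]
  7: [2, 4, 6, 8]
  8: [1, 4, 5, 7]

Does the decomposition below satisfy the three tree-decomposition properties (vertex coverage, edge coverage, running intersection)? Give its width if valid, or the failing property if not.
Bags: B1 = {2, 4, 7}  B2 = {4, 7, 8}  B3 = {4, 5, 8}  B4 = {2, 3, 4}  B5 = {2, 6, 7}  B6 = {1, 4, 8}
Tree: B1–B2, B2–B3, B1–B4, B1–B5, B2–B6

Yes; width 2.

Every vertex of G appears in some bag (union = {1, 2, 3, 4, 5, 6, 7, 8}); every edge is covered by a bag; and for each vertex v the set of bags containing v is connected in the bag tree. The decomposition is therefore valid. The largest bag has 3 vertices, so the width is 2.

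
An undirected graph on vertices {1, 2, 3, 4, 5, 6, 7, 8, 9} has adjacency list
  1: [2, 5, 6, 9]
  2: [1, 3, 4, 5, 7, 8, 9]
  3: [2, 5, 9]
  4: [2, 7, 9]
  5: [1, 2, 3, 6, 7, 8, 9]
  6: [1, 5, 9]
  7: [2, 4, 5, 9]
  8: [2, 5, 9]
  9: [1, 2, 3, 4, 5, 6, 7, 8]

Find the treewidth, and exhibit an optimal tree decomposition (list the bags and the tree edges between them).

Each bag holds 4 vertices, so the decomposition has width 3, which upper-bounds the treewidth. On the other hand G contains the 4-clique {2, 4, 7, 9}. A clique must lie in a single bag of any decomposition, so no decomposition can have width below 3. The upper and lower bounds meet at 3, so that is the treewidth.

Treewidth 3.
One optimal decomposition is:
Bags: B1 = {1, 2, 5, 9}  B2 = {2, 5, 7, 9}  B3 = {2, 5, 8, 9}  B4 = {2, 3, 5, 9}  B5 = {2, 4, 7, 9}  B6 = {1, 5, 6, 9}
Tree: B1–B2, B2–B3, B3–B4, B2–B5, B1–B6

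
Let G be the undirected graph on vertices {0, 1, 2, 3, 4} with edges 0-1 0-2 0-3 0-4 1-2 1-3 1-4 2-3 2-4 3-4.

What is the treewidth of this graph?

A width-4 tree decomposition is:
Bags: B1 = {0, 1, 2, 3, 4}
Tree: (single bag)
With just one bag of size 5, the width is 5 − 1 = 4, so tw(G) ≤ 4. On the other hand G contains the 5-clique {0, 1, 2, 3, 4}. A clique must lie in a single bag of any decomposition, so no decomposition can have width below 4. Therefore the treewidth is 4.

4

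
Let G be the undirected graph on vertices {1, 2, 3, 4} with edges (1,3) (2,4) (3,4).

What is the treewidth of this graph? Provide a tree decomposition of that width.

Every bag has size at most 2, so the width is 2 − 1 = 1 and tw(G) ≤ 1. G has an edge, so its treewidth is at least 1. Therefore the treewidth is 1.

Treewidth 1.
Bags: B1 = {3, 4}  B2 = {2, 4}  B3 = {1, 3}
Tree: B1–B2, B1–B3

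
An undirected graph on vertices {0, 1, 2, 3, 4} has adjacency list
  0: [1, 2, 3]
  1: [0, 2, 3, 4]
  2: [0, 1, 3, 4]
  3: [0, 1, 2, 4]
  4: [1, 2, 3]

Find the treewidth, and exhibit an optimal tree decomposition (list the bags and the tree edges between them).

Treewidth 3.
One optimal decomposition is:
Bags: B1 = {1, 2, 3, 4}  B2 = {0, 1, 2, 3}
Tree: B1–B2

Each bag holds 4 vertices, so the decomposition has width 3, which upper-bounds the treewidth. On the other hand G contains the 4-clique {0, 1, 2, 3}. A clique must lie in a single bag of any decomposition, so no decomposition can have width below 3. The upper and lower bounds meet at 3, so that is the treewidth.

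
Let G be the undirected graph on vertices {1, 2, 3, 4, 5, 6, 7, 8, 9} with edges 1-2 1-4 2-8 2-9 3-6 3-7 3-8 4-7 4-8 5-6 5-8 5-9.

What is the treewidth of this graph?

A width-3 tree decomposition is:
Bags: B1 = {3, 5, 6, 7}  B2 = {3, 5, 7, 8}  B3 = {4, 5, 7, 8}  B4 = {4, 5, 8, 9}  B5 = {2, 4, 8, 9}  B6 = {1, 2, 4, 9}
Tree: B1–B2, B2–B3, B3–B4, B4–B5, B5–B6
Each bag holds 4 vertices, so the decomposition has width 3, which upper-bounds the treewidth. For the lower bound: the 4 vertex sets {3,6,7}, {5}, {8}, {1,2,4,9} are disjoint, each induces a connected subgraph, and every pair is joined by at least one edge of G. Contracting each set to a single vertex therefore yields K_{4} as a minor, and since treewidth is minor-monotone, tw(G) ≥ tw(K_{4}) = 3. The upper and lower bounds meet at 3, so that is the treewidth.

3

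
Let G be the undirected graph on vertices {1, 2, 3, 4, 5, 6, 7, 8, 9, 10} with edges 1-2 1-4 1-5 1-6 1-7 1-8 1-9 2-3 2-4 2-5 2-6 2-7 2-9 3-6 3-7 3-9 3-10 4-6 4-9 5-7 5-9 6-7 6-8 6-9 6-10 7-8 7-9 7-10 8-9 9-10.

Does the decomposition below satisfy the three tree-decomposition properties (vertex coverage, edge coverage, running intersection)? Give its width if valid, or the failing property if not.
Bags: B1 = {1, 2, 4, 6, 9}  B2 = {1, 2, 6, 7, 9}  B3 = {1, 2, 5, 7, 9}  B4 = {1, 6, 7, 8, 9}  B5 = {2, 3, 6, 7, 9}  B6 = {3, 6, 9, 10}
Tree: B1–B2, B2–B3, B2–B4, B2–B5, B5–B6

A tree decomposition must satisfy three properties: every vertex lies in some bag; for every edge, both endpoints lie together in some bag; and for every vertex, the bags containing it form a connected subtree. Here edge (7,10) lies in no bag, so the decomposition is invalid.

No — edge (7,10) lies in no bag.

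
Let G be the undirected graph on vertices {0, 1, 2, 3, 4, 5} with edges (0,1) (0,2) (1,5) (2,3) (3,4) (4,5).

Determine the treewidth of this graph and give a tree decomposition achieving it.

Treewidth 2.
One such decomposition:
Bags: B1 = {1, 4, 5}  B2 = {0, 1, 4}  B3 = {0, 2, 4}  B4 = {2, 3, 4}
Tree: B1–B2, B2–B3, B3–B4

The largest bag has 3 vertices, giving width 2; this decomposition certifies tw(G) ≤ 2. For the lower bound, G contains the cycle 4–5–1–0–2–3–4, so G is not a forest; only forests have treewidth ≤ 1, hence tw(G) ≥ 2. Combining the bounds, tw(G) = 2.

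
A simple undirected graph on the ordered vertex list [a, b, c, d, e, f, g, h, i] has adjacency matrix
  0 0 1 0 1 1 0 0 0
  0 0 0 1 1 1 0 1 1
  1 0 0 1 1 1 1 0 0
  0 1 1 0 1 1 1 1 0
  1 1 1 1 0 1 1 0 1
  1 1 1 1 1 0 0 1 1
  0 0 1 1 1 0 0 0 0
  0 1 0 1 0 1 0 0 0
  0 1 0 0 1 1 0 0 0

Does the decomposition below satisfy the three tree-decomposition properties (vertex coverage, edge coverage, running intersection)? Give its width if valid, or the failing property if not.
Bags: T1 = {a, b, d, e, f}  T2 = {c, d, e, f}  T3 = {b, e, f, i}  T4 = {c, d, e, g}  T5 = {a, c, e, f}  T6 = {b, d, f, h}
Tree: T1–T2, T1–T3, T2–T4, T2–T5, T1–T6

A tree decomposition must satisfy three properties: every vertex lies in some bag; for every edge, both endpoints lie together in some bag; and for every vertex, the bags containing it form a connected subtree. Here bags containing vertex a are not connected in the tree, so the decomposition is invalid.

No — bags containing vertex a are not connected in the tree.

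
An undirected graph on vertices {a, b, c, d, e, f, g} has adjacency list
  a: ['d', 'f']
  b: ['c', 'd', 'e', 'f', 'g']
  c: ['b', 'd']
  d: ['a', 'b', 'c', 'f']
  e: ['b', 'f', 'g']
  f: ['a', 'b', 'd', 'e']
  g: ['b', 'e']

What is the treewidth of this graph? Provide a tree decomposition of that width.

Treewidth 2.
One such decomposition:
Bags: B1 = {b, e, f}  B2 = {b, d, f}  B3 = {b, e, g}  B4 = {b, c, d}  B5 = {a, d, f}
Tree: B1–B2, B1–B3, B2–B4, B2–B5

The largest bag has 3 vertices, giving width 2; this decomposition certifies tw(G) ≤ 2. On the other hand G contains the 3-clique {a, d, f}. A clique must lie in a single bag of any decomposition, so no decomposition can have width below 2. Combining the bounds, tw(G) = 2.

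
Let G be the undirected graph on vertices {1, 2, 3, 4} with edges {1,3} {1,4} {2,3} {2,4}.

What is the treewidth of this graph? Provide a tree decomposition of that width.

Treewidth 2.
Bags: B1 = {1, 2, 4}  B2 = {1, 2, 3}
Tree: B1–B2

Each bag holds 3 vertices, so the decomposition has width 2, which upper-bounds the treewidth. For the lower bound, G contains the cycle 2–4–1–3–2, so G is not a forest; only forests have treewidth ≤ 1, hence tw(G) ≥ 2. Hence tw(G) = 2 exactly.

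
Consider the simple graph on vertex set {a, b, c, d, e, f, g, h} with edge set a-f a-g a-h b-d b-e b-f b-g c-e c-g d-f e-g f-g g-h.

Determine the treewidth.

A width-2 tree decomposition is:
Bags: B1 = {a, f, g}  B2 = {b, f, g}  B3 = {b, e, g}  B4 = {a, g, h}  B5 = {c, e, g}  B6 = {b, d, f}
Tree: B1–B2, B2–B3, B1–B4, B3–B5, B2–B6
Each bag holds 3 vertices, so the decomposition has width 2, which upper-bounds the treewidth. For the lower bound, the 3 vertices {b, d, f} are pairwise adjacent, and any tree decomposition puts a clique entirely inside one bag — forcing width ≥ 2. Combining the bounds, tw(G) = 2.

2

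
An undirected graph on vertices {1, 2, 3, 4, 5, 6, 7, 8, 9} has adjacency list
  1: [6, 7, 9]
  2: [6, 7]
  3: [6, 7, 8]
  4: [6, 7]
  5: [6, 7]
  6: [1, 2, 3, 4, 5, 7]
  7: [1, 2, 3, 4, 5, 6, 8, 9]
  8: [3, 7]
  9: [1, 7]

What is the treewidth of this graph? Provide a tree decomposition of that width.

Treewidth 2.
Bags: B1 = {3, 6, 7}  B2 = {4, 6, 7}  B3 = {3, 7, 8}  B4 = {2, 6, 7}  B5 = {1, 6, 7}  B6 = {5, 6, 7}  B7 = {1, 7, 9}
Tree: B1–B2, B1–B3, B1–B4, B2–B5, B2–B6, B5–B7

The largest bag has 3 vertices, giving width 2; this decomposition certifies tw(G) ≤ 2. Conversely, {3, 7, 8} is a clique of size 3, and the vertices of any clique must share a bag in every tree decomposition; so some bag has ≥ 3 vertices and tw(G) ≥ 2. Combining the bounds, tw(G) = 2.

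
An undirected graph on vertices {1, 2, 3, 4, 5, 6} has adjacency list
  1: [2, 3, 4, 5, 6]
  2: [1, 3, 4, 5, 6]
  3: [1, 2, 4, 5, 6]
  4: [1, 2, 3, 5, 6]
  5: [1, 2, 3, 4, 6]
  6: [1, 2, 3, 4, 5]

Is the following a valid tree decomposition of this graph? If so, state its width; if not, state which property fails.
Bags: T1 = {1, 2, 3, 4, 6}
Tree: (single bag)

No — vertex 5 appears in no bag.

A tree decomposition must satisfy three properties: every vertex lies in some bag; for every edge, both endpoints lie together in some bag; and for every vertex, the bags containing it form a connected subtree. Here vertex 5 appears in no bag, so the decomposition is invalid.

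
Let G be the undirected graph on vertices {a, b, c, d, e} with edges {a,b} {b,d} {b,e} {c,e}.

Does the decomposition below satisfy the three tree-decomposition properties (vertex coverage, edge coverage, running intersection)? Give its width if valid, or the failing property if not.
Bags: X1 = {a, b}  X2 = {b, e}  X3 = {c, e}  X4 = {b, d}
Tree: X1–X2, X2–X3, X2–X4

Checking the three conditions: (i) the bags cover all of {a, b, c, d, e}; (ii) for each edge, some bag contains both endpoints; (iii) the bags containing any fixed vertex form a subtree. All hold, so the decomposition is valid with width 2 − 1 = 1.

Yes; width 1.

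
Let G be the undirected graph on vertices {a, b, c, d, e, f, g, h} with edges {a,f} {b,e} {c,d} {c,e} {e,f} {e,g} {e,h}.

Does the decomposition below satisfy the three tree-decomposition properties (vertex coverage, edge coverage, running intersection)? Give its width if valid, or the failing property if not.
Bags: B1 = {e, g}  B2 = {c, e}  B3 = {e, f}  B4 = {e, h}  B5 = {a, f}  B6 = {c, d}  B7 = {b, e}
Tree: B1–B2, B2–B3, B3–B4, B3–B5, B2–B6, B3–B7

Vertex coverage: the bags together contain {a, b, c, d, e, f, g, h}, the full vertex set. Edge coverage: each edge of G has both endpoints in at least one bag. Running intersection: for every vertex, the bags containing it form a connected subtree. All three properties hold, so this is a valid tree decomposition of width max|bag| − 1 = 1, and hence tw(G) ≤ 1.

Yes; width 1.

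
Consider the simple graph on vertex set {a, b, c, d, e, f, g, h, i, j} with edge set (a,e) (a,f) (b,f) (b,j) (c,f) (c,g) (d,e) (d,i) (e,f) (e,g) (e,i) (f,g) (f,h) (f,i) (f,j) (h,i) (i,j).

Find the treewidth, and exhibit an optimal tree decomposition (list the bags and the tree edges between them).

Treewidth 2.
One such decomposition:
Bags: B1 = {e, f, i}  B2 = {f, i, j}  B3 = {d, e, i}  B4 = {e, f, g}  B5 = {f, h, i}  B6 = {a, e, f}  B7 = {c, f, g}  B8 = {b, f, j}
Tree: B1–B2, B1–B3, B1–B4, B2–B5, B1–B6, B4–B7, B2–B8

The largest bag has 3 vertices, giving width 2; this decomposition certifies tw(G) ≤ 2. On the other hand G contains the 3-clique {d, e, i}. A clique must lie in a single bag of any decomposition, so no decomposition can have width below 2. Therefore the treewidth is 2.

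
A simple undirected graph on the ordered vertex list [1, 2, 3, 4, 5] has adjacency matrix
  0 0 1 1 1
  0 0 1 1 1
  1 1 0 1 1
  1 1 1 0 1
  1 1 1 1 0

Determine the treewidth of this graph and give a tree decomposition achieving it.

The largest bag has 4 vertices, giving width 3; this decomposition certifies tw(G) ≤ 3. For the lower bound, the 4 vertices {1, 3, 4, 5} are pairwise adjacent, and any tree decomposition puts a clique entirely inside one bag — forcing width ≥ 3. The upper and lower bounds meet at 3, so that is the treewidth.

Treewidth 3.
Bags: B1 = {1, 3, 4, 5}  B2 = {2, 3, 4, 5}
Tree: B1–B2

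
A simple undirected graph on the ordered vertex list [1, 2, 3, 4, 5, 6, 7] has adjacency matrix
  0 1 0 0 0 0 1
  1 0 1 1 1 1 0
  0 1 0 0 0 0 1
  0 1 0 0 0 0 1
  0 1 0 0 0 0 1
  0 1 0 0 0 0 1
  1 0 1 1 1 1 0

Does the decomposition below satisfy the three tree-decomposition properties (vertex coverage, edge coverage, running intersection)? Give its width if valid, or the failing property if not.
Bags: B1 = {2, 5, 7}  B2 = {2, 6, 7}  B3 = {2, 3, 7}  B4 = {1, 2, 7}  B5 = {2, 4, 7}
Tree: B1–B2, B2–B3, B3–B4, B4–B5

Checking the three conditions: (i) the bags cover all of {1, 2, 3, 4, 5, 6, 7}; (ii) for each edge, some bag contains both endpoints; (iii) the bags containing any fixed vertex form a subtree. All hold, so the decomposition is valid with width 3 − 1 = 2.

Yes; width 2.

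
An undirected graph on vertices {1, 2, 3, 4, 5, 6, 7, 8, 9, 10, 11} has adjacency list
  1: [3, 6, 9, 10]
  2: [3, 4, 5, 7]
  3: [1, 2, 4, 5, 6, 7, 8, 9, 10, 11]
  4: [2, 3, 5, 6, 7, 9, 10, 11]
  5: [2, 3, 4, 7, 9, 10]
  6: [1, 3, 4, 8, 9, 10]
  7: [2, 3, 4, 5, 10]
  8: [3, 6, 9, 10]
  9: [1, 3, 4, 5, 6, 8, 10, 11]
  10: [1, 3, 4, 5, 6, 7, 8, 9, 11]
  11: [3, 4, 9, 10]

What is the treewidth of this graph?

A width-4 tree decomposition is:
Bags: B1 = {3, 4, 5, 9, 10}  B2 = {3, 4, 9, 10, 11}  B3 = {3, 4, 6, 9, 10}  B4 = {3, 4, 5, 7, 10}  B5 = {1, 3, 6, 9, 10}  B6 = {2, 3, 4, 5, 7}  B7 = {3, 6, 8, 9, 10}
Tree: B1–B2, B2–B3, B1–B4, B3–B5, B4–B6, B5–B7
The largest bag has 5 vertices, giving width 4; this decomposition certifies tw(G) ≤ 4. Conversely, {2, 3, 4, 5, 7} is a clique of size 5, and the vertices of any clique must share a bag in every tree decomposition; so some bag has ≥ 5 vertices and tw(G) ≥ 4. The upper and lower bounds meet at 4, so that is the treewidth.

4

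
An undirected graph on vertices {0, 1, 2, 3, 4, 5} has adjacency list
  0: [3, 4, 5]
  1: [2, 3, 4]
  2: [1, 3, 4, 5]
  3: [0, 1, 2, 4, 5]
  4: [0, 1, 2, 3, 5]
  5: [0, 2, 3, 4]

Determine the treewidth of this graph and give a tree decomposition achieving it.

Treewidth 3.
Bags: B1 = {2, 3, 4, 5}  B2 = {1, 2, 3, 4}  B3 = {0, 3, 4, 5}
Tree: B1–B2, B1–B3

Every bag has size at most 4, so the width is 4 − 1 = 3 and tw(G) ≤ 3. For the lower bound, the 4 vertices {0, 3, 4, 5} are pairwise adjacent, and any tree decomposition puts a clique entirely inside one bag — forcing width ≥ 3. Hence tw(G) = 3 exactly.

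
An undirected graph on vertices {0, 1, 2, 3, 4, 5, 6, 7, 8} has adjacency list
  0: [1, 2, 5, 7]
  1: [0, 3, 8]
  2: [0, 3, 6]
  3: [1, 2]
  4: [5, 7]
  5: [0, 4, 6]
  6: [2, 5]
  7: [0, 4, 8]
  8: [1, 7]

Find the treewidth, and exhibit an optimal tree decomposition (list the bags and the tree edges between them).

Each bag holds 4 vertices, so the decomposition has width 3, which upper-bounds the treewidth. For the lower bound: the 4 vertex sets {2,3,6}, {5}, {0}, {1,4,7,8} are disjoint, each induces a connected subgraph, and every pair is joined by at least one edge of G. Contracting each set to a single vertex therefore yields K_{4} as a minor, and since treewidth is minor-monotone, tw(G) ≥ tw(K_{4}) = 3. The upper and lower bounds meet at 3, so that is the treewidth.

Treewidth 3.
One optimal decomposition is:
Bags: B1 = {2, 3, 5, 6}  B2 = {0, 2, 3, 5}  B3 = {0, 1, 3, 5}  B4 = {0, 1, 4, 5}  B5 = {0, 1, 4, 7}  B6 = {1, 4, 7, 8}
Tree: B1–B2, B2–B3, B3–B4, B4–B5, B5–B6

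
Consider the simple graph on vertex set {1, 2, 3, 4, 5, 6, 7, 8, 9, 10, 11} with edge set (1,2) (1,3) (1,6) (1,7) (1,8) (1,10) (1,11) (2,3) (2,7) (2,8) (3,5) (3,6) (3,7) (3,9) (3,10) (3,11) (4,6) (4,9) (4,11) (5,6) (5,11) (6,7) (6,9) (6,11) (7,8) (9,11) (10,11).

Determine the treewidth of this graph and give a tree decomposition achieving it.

Treewidth 3.
One optimal decomposition is:
Bags: B1 = {3, 5, 6, 11}  B2 = {1, 3, 6, 11}  B3 = {1, 3, 6, 7}  B4 = {3, 6, 9, 11}  B5 = {1, 2, 3, 7}  B6 = {4, 6, 9, 11}  B7 = {1, 2, 7, 8}  B8 = {1, 3, 10, 11}
Tree: B1–B2, B2–B3, B1–B4, B3–B5, B4–B6, B5–B7, B2–B8

Every bag has size at most 4, so the width is 4 − 1 = 3 and tw(G) ≤ 3. On the other hand G contains the 4-clique {1, 2, 7, 8}. A clique must lie in a single bag of any decomposition, so no decomposition can have width below 3. Therefore the treewidth is 3.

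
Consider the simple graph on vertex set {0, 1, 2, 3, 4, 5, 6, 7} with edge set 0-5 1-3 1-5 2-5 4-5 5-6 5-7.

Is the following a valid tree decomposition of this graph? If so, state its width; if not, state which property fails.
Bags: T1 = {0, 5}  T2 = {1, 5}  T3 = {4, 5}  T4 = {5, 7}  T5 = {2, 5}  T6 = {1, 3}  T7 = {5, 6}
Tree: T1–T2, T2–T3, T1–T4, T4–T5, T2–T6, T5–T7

Checking the three conditions: (i) the bags cover all of {0, 1, 2, 3, 4, 5, 6, 7}; (ii) for each edge, some bag contains both endpoints; (iii) the bags containing any fixed vertex form a subtree. All hold, so the decomposition is valid with width 2 − 1 = 1.

Yes; width 1.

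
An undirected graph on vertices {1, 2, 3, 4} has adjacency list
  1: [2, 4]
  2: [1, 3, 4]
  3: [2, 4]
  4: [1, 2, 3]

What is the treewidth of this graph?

2

A width-2 tree decomposition is:
Bags: B1 = {2, 3, 4}  B2 = {1, 2, 4}
Tree: B1–B2
The largest bag has 3 vertices, giving width 2; this decomposition certifies tw(G) ≤ 2. Conversely, {1, 2, 4} is a clique of size 3, and the vertices of any clique must share a bag in every tree decomposition; so some bag has ≥ 3 vertices and tw(G) ≥ 2. Therefore the treewidth is 2.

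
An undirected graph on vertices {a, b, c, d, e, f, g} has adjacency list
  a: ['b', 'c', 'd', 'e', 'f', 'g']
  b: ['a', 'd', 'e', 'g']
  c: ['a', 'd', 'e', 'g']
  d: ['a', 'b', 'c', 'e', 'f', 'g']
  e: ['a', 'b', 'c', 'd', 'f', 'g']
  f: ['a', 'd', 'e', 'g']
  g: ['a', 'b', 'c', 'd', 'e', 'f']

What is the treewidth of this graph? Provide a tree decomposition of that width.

Treewidth 4.
One optimal decomposition is:
Bags: B1 = {a, b, d, e, g}  B2 = {a, c, d, e, g}  B3 = {a, d, e, f, g}
Tree: B1–B2, B2–B3

Each bag holds 5 vertices, so the decomposition has width 4, which upper-bounds the treewidth. Conversely, {a, c, d, e, g} is a clique of size 5, and the vertices of any clique must share a bag in every tree decomposition; so some bag has ≥ 5 vertices and tw(G) ≥ 4. Hence tw(G) = 4 exactly.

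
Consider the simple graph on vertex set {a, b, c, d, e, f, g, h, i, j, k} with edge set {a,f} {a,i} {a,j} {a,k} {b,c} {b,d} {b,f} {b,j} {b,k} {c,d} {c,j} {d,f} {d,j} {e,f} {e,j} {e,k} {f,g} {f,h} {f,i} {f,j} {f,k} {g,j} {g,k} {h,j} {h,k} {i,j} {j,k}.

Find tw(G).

A width-3 tree decomposition is:
Bags: B1 = {a, f, j, k}  B2 = {b, f, j, k}  B3 = {b, d, f, j}  B4 = {b, c, d, j}  B5 = {f, h, j, k}  B6 = {a, f, i, j}  B7 = {f, g, j, k}  B8 = {e, f, j, k}
Tree: B1–B2, B2–B3, B3–B4, B2–B5, B1–B6, B5–B7, B7–B8
The largest bag has 4 vertices, giving width 3; this decomposition certifies tw(G) ≤ 3. On the other hand G contains the 4-clique {b, c, d, j}. A clique must lie in a single bag of any decomposition, so no decomposition can have width below 3. Hence tw(G) = 3 exactly.

3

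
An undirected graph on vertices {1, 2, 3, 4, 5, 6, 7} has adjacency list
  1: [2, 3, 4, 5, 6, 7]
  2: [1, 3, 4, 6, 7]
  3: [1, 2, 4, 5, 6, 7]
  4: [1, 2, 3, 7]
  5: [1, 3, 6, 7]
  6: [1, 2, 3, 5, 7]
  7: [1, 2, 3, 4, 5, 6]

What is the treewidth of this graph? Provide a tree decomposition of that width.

Treewidth 4.
Bags: B1 = {1, 2, 3, 6, 7}  B2 = {1, 2, 3, 4, 7}  B3 = {1, 3, 5, 6, 7}
Tree: B1–B2, B1–B3

Each bag holds 5 vertices, so the decomposition has width 4, which upper-bounds the treewidth. On the other hand G contains the 5-clique {1, 2, 3, 4, 7}. A clique must lie in a single bag of any decomposition, so no decomposition can have width below 4. Hence tw(G) = 4 exactly.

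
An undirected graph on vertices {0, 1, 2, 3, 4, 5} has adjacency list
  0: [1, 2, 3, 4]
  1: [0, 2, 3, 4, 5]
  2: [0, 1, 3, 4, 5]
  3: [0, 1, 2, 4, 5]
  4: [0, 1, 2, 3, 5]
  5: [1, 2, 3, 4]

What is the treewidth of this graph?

4

A width-4 tree decomposition is:
Bags: B1 = {0, 1, 2, 3, 4}  B2 = {1, 2, 3, 4, 5}
Tree: B1–B2
Each bag holds 5 vertices, so the decomposition has width 4, which upper-bounds the treewidth. On the other hand G contains the 5-clique {0, 1, 2, 3, 4}. A clique must lie in a single bag of any decomposition, so no decomposition can have width below 4. Therefore the treewidth is 4.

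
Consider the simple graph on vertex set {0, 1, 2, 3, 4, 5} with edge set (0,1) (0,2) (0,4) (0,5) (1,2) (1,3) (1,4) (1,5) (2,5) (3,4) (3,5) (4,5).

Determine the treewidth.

3

A width-3 tree decomposition is:
Bags: B1 = {1, 3, 4, 5}  B2 = {0, 1, 4, 5}  B3 = {0, 1, 2, 5}
Tree: B1–B2, B2–B3
The largest bag has 4 vertices, giving width 3; this decomposition certifies tw(G) ≤ 3. For the lower bound, the 4 vertices {0, 1, 2, 5} are pairwise adjacent, and any tree decomposition puts a clique entirely inside one bag — forcing width ≥ 3. Hence tw(G) = 3 exactly.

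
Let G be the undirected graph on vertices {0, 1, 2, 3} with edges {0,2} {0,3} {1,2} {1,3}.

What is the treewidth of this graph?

2

A width-2 tree decomposition is:
Bags: B1 = {0, 1, 2}  B2 = {0, 1, 3}
Tree: B1–B2
Every bag has size at most 3, so the width is 3 − 1 = 2 and tw(G) ≤ 2. The edges 1–2–0–3–1 form a cycle, so G is not a tree and its treewidth is at least 2. The upper and lower bounds meet at 2, so that is the treewidth.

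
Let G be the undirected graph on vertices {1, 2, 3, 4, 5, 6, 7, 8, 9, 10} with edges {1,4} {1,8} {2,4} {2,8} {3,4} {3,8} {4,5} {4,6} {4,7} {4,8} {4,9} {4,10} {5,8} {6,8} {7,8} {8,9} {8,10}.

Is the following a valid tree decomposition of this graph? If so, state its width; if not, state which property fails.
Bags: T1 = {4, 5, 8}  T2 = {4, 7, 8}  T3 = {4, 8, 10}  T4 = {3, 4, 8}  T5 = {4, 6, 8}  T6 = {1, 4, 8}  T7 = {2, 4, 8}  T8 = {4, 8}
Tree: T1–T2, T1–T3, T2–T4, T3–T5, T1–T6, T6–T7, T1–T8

No — vertex 9 appears in no bag.

A tree decomposition must satisfy three properties: every vertex lies in some bag; for every edge, both endpoints lie together in some bag; and for every vertex, the bags containing it form a connected subtree. Here vertex 9 appears in no bag, so the decomposition is invalid.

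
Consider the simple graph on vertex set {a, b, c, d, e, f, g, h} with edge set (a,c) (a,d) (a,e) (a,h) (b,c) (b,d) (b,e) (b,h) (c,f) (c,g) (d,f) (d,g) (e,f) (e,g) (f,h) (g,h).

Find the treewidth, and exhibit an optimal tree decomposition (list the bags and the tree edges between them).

Every bag has size at most 5, so the width is 5 − 1 = 4 and tw(G) ≤ 4. For the lower bound: the 5 vertex sets {d,f}, {b,c}, {e,g}, {h}, {a} are disjoint, each induces a connected subgraph, and every pair is joined by at least one edge of G. Contracting each set to a single vertex therefore yields K_{5} as a minor, and since treewidth is minor-monotone, tw(G) ≥ tw(K_{5}) = 4. Combining the bounds, tw(G) = 4.

Treewidth 4.
One optimal decomposition is:
Bags: B1 = {c, d, e, f, h}  B2 = {b, c, d, e, h}  B3 = {c, d, e, g, h}  B4 = {a, c, d, e, h}
Tree: B1–B2, B2–B3, B3–B4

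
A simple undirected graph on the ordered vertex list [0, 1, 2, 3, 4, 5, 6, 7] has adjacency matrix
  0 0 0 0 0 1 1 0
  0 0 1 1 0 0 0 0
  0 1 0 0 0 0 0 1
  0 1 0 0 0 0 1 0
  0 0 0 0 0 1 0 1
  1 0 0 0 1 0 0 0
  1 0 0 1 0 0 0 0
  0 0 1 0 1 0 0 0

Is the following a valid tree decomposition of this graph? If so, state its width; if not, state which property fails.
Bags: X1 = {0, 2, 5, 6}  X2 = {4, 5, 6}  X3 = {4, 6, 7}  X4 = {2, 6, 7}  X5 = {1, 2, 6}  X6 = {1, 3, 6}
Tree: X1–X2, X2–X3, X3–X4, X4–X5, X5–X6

No — bags containing vertex 2 are not connected in the tree.

A tree decomposition must satisfy three properties: every vertex lies in some bag; for every edge, both endpoints lie together in some bag; and for every vertex, the bags containing it form a connected subtree. Here bags containing vertex 2 are not connected in the tree, so the decomposition is invalid.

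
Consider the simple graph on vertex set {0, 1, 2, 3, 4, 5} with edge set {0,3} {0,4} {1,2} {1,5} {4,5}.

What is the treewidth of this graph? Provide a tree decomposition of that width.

Treewidth 1.
One such decomposition:
Bags: B1 = {0, 3}  B2 = {0, 4}  B3 = {4, 5}  B4 = {1, 5}  B5 = {1, 2}
Tree: B1–B2, B2–B3, B3–B4, B4–B5

Each bag holds 2 vertices, so the decomposition has width 1, which upper-bounds the treewidth. Any graph with an edge has treewidth ≥ 1, and G has the edge 3–0. Therefore the treewidth is 1.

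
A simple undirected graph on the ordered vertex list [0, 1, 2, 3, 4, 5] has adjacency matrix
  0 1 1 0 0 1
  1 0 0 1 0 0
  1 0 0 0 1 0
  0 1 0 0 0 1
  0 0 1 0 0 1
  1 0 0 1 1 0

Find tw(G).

A width-2 tree decomposition is:
Bags: B1 = {0, 2, 4}  B2 = {0, 4, 5}  B3 = {0, 1, 5}  B4 = {1, 3, 5}
Tree: B1–B2, B2–B3, B3–B4
The largest bag has 3 vertices, giving width 2; this decomposition certifies tw(G) ≤ 2. Since 2–4–5–0–2 is a cycle in G, G is not acyclic. Forests are exactly the graphs of treewidth ≤ 1, so tw(G) ≥ 2. The upper and lower bounds meet at 2, so that is the treewidth.

2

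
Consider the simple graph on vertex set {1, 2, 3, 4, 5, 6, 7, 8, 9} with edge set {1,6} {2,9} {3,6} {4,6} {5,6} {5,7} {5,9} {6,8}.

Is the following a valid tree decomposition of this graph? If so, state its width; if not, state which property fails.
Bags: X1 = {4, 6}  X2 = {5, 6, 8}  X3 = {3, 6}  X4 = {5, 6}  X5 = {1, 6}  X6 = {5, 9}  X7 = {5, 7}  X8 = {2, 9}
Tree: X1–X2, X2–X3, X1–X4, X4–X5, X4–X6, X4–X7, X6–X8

No — bags containing vertex 5 are not connected in the tree.

A tree decomposition must satisfy three properties: every vertex lies in some bag; for every edge, both endpoints lie together in some bag; and for every vertex, the bags containing it form a connected subtree. Here bags containing vertex 5 are not connected in the tree, so the decomposition is invalid.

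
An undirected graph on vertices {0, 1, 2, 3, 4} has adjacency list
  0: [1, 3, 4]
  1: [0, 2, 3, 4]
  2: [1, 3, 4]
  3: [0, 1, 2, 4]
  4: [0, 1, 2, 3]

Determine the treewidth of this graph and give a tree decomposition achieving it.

The largest bag has 4 vertices, giving width 3; this decomposition certifies tw(G) ≤ 3. Conversely, {0, 1, 3, 4} is a clique of size 4, and the vertices of any clique must share a bag in every tree decomposition; so some bag has ≥ 4 vertices and tw(G) ≥ 3. Hence tw(G) = 3 exactly.

Treewidth 3.
Bags: B1 = {0, 1, 3, 4}  B2 = {1, 2, 3, 4}
Tree: B1–B2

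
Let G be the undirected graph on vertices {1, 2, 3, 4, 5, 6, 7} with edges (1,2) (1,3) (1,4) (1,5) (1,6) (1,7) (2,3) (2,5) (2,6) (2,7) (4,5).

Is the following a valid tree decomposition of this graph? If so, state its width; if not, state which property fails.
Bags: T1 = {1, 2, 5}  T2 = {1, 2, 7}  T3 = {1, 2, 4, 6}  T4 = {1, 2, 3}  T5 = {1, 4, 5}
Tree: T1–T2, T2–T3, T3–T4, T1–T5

A tree decomposition must satisfy three properties: every vertex lies in some bag; for every edge, both endpoints lie together in some bag; and for every vertex, the bags containing it form a connected subtree. Here bags containing vertex 4 are not connected in the tree, so the decomposition is invalid.

No — bags containing vertex 4 are not connected in the tree.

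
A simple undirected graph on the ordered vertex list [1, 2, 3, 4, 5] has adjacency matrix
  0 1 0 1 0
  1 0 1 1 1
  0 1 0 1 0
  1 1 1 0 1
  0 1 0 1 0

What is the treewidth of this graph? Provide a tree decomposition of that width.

The largest bag has 3 vertices, giving width 2; this decomposition certifies tw(G) ≤ 2. Conversely, {1, 2, 4} is a clique of size 3, and the vertices of any clique must share a bag in every tree decomposition; so some bag has ≥ 3 vertices and tw(G) ≥ 2. Combining the bounds, tw(G) = 2.

Treewidth 2.
One optimal decomposition is:
Bags: B1 = {2, 4, 5}  B2 = {2, 3, 4}  B3 = {1, 2, 4}
Tree: B1–B2, B2–B3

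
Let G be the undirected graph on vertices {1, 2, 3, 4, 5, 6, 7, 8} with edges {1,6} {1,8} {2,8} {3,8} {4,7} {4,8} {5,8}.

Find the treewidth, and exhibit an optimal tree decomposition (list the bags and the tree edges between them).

Treewidth 1.
One optimal decomposition is:
Bags: B1 = {3, 8}  B2 = {2, 8}  B3 = {1, 8}  B4 = {1, 6}  B5 = {4, 8}  B6 = {5, 8}  B7 = {4, 7}
Tree: B1–B2, B2–B3, B3–B4, B1–B5, B1–B6, B5–B7

Each bag holds 2 vertices, so the decomposition has width 1, which upper-bounds the treewidth. Any graph with an edge has treewidth ≥ 1, and G has the edge 8–3. Therefore the treewidth is 1.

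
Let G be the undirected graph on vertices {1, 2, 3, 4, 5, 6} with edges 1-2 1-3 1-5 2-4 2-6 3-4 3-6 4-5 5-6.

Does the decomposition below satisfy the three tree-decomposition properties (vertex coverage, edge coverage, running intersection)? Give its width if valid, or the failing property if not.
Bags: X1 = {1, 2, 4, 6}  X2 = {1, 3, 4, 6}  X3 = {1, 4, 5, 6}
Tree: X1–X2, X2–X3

Every vertex of G appears in some bag (union = {1, 2, 3, 4, 5, 6}); every edge is covered by a bag; and for each vertex v the set of bags containing v is connected in the bag tree. The decomposition is therefore valid. The largest bag has 4 vertices, so the width is 3.

Yes; width 3.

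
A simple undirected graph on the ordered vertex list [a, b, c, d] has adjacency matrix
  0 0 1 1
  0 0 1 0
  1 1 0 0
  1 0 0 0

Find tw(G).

1

A width-1 tree decomposition is:
Bags: B1 = {b, c}  B2 = {a, c}  B3 = {a, d}
Tree: B1–B2, B2–B3
Each bag holds 2 vertices, so the decomposition has width 1, which upper-bounds the treewidth. Any graph with an edge has treewidth ≥ 1, and G has the edge b–c. Hence tw(G) = 1 exactly.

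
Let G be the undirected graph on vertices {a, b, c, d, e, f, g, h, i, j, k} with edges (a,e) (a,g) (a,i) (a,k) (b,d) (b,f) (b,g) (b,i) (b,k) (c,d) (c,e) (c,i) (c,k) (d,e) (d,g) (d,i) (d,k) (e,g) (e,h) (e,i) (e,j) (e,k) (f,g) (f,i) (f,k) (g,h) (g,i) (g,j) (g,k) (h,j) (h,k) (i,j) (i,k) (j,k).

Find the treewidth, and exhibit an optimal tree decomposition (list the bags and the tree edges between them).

Treewidth 4.
Bags: B1 = {d, e, g, i, k}  B2 = {c, d, e, i, k}  B3 = {a, e, g, i, k}  B4 = {e, g, i, j, k}  B5 = {b, d, g, i, k}  B6 = {b, f, g, i, k}  B7 = {e, g, h, j, k}
Tree: B1–B2, B1–B3, B3–B4, B1–B5, B5–B6, B4–B7

Each bag holds 5 vertices, so the decomposition has width 4, which upper-bounds the treewidth. Conversely, {e, g, h, j, k} is a clique of size 5, and the vertices of any clique must share a bag in every tree decomposition; so some bag has ≥ 5 vertices and tw(G) ≥ 4. Hence tw(G) = 4 exactly.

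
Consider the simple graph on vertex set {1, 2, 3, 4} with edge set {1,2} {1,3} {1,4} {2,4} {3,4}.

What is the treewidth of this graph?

2

A width-2 tree decomposition is:
Bags: B1 = {1, 3, 4}  B2 = {1, 2, 4}
Tree: B1–B2
Every bag has size at most 3, so the width is 3 − 1 = 2 and tw(G) ≤ 2. For the lower bound, the 3 vertices {1, 2, 4} are pairwise adjacent, and any tree decomposition puts a clique entirely inside one bag — forcing width ≥ 2. The upper and lower bounds meet at 2, so that is the treewidth.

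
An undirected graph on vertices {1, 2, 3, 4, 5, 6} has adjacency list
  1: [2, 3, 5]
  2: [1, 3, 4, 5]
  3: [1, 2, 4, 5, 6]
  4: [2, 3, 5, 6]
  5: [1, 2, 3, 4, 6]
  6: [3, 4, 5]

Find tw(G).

A width-3 tree decomposition is:
Bags: B1 = {2, 3, 4, 5}  B2 = {1, 2, 3, 5}  B3 = {3, 4, 5, 6}
Tree: B1–B2, B1–B3
Every bag has size at most 4, so the width is 4 − 1 = 3 and tw(G) ≤ 3. On the other hand G contains the 4-clique {1, 2, 3, 5}. A clique must lie in a single bag of any decomposition, so no decomposition can have width below 3. Therefore the treewidth is 3.

3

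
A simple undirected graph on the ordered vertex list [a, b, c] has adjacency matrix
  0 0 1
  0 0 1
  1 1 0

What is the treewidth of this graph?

1

A width-1 tree decomposition is:
Bags: B1 = {b, c}  B2 = {a, c}
Tree: B1–B2
Each bag holds 2 vertices, so the decomposition has width 1, which upper-bounds the treewidth. Since G has at least one edge (e.g. b–c), it is not an edgeless graph, so tw(G) ≥ 1. The upper and lower bounds meet at 1, so that is the treewidth.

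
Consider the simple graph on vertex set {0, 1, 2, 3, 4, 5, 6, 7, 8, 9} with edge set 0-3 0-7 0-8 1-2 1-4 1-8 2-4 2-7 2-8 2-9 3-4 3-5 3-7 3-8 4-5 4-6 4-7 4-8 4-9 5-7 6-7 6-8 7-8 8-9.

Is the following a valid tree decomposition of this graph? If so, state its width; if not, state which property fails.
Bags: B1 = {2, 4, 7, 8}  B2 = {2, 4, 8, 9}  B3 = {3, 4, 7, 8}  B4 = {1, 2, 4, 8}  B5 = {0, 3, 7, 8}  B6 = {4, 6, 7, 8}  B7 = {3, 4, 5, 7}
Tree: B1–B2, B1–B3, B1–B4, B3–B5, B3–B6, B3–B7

Yes; width 3.

Checking the three conditions: (i) the bags cover all of {0, 1, 2, 3, 4, 5, 6, 7, 8, 9}; (ii) for each edge, some bag contains both endpoints; (iii) the bags containing any fixed vertex form a subtree. All hold, so the decomposition is valid with width 4 − 1 = 3.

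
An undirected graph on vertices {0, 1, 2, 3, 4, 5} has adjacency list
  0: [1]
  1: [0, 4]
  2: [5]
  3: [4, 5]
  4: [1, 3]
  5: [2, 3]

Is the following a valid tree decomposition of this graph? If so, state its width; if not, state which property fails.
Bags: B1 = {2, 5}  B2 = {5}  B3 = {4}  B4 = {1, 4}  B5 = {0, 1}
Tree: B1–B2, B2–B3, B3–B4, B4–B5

A tree decomposition must satisfy three properties: every vertex lies in some bag; for every edge, both endpoints lie together in some bag; and for every vertex, the bags containing it form a connected subtree. Here vertex 3 appears in no bag, so the decomposition is invalid.

No — vertex 3 appears in no bag.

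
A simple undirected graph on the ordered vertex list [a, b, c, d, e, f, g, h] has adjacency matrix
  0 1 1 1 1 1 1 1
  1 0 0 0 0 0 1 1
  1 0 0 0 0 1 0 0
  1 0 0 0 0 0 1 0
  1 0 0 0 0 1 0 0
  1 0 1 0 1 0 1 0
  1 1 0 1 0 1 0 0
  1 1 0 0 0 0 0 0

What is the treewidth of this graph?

2

A width-2 tree decomposition is:
Bags: B1 = {a, e, f}  B2 = {a, f, g}  B3 = {a, d, g}  B4 = {a, b, g}  B5 = {a, c, f}  B6 = {a, b, h}
Tree: B1–B2, B2–B3, B3–B4, B1–B5, B4–B6
The largest bag has 3 vertices, giving width 2; this decomposition certifies tw(G) ≤ 2. For the lower bound, the 3 vertices {a, d, g} are pairwise adjacent, and any tree decomposition puts a clique entirely inside one bag — forcing width ≥ 2. Combining the bounds, tw(G) = 2.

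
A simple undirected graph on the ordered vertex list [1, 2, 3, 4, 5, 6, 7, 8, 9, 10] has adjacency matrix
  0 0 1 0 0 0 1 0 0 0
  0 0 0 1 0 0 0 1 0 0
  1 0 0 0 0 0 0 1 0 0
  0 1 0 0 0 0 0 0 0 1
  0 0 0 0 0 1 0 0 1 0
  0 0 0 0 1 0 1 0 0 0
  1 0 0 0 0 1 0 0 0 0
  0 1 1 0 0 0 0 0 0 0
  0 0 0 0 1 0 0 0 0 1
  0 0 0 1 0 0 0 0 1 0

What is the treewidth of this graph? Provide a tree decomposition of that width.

Every bag has size at most 3, so the width is 3 − 1 = 2 and tw(G) ≤ 2. The edges 2–8–3–1–7–6–5–9–10–4–2 form a cycle, so G is not a tree and its treewidth is at least 2. Therefore the treewidth is 2.

Treewidth 2.
Bags: B1 = {2, 3, 8}  B2 = {1, 2, 3}  B3 = {1, 2, 7}  B4 = {2, 6, 7}  B5 = {2, 5, 6}  B6 = {2, 5, 9}  B7 = {2, 9, 10}  B8 = {2, 4, 10}
Tree: B1–B2, B2–B3, B3–B4, B4–B5, B5–B6, B6–B7, B7–B8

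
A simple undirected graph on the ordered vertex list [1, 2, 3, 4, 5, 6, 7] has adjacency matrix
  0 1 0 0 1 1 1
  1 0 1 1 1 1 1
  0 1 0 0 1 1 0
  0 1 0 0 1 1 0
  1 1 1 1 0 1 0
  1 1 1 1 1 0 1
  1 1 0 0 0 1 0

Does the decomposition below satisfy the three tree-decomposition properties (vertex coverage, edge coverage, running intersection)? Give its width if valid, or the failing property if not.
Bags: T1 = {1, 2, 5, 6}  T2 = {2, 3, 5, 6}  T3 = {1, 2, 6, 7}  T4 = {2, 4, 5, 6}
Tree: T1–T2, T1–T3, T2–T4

Yes; width 3.

Every vertex of G appears in some bag (union = {1, 2, 3, 4, 5, 6, 7}); every edge is covered by a bag; and for each vertex v the set of bags containing v is connected in the bag tree. The decomposition is therefore valid. The largest bag has 4 vertices, so the width is 3.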